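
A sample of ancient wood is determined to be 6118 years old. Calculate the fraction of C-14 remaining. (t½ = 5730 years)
N/N₀ = (1/2)^(t/t½) = 0.4771 = 47.7%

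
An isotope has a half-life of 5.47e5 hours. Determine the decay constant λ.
λ = ln(2)/t½ = 1.267e-6 hour⁻¹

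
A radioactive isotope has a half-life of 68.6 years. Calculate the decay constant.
λ = ln(2)/t½ = 0.0101 year⁻¹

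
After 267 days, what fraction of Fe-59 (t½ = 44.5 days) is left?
N/N₀ = (1/2)^(t/t½) = 0.01562 = 1.56%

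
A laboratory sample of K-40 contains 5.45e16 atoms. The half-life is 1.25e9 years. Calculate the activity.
A = λN = 3.022e7 decays/year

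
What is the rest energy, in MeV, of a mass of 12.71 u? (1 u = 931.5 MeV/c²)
E = mc² = 11840 MeV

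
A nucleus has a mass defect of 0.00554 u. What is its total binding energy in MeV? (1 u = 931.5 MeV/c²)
B.E. = Δm × 931.5 = 5.161 MeV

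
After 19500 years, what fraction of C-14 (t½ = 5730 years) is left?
N/N₀ = (1/2)^(t/t½) = 0.09453 = 9.45%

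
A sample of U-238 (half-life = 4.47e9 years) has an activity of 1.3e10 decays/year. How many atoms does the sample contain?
N = A/λ = 8.384e19 atoms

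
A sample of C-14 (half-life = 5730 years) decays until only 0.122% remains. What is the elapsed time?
t = t½ × log₂(N₀/N) = 55460 years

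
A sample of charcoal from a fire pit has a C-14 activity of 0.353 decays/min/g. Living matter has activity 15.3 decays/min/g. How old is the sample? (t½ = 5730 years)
Age = t½ × log₂(A₀/A) = 31160 years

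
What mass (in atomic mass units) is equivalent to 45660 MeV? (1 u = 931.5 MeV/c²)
m = E/c² = 49.02 u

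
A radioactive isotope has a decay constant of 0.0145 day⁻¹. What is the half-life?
t½ = ln(2)/λ = 47.8 days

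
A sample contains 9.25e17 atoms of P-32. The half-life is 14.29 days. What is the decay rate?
A = λN = 4.487e16 decays/day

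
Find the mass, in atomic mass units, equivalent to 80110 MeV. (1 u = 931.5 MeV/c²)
m = E/c² = 86 u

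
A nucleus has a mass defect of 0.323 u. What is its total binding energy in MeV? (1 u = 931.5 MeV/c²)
B.E. = Δm × 931.5 = 300.9 MeV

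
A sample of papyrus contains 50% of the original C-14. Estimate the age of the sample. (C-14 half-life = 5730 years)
Age = t½ × log₂(1/ratio) = 5730 years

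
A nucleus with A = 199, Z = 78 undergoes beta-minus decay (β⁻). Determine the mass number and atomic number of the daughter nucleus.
Daughter: A = 199, Z = 79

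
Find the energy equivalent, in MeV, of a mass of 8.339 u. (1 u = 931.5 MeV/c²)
E = mc² = 7768 MeV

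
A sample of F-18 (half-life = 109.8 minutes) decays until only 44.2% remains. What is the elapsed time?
t = t½ × log₂(N₀/N) = 129.3 minutes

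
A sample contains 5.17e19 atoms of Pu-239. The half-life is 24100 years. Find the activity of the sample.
A = λN = 1.487e15 decays/year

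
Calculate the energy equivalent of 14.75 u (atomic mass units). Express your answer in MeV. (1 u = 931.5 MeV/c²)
E = mc² = 13740 MeV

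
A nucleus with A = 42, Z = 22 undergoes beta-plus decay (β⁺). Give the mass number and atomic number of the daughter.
Daughter: A = 42, Z = 21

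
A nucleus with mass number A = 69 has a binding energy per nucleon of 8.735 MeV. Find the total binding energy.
B.E. = 8.735 × 69 = 602.7 MeV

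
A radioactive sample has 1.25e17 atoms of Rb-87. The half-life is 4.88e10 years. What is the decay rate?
A = λN = 1.775e6 decays/year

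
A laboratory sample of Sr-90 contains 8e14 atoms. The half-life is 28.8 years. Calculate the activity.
A = λN = 1.925e13 decays/year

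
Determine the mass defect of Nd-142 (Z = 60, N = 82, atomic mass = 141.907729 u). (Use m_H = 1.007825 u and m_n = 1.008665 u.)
Δm = Z·m_H + N·m_n − M = 1.272 u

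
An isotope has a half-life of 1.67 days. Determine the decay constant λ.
λ = ln(2)/t½ = 0.4151 day⁻¹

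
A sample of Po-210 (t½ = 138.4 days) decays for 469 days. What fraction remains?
N/N₀ = (1/2)^(t/t½) = 0.09548 = 9.55%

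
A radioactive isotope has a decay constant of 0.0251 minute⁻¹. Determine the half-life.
t½ = ln(2)/λ = 27.62 minutes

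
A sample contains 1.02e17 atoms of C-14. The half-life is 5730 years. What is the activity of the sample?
A = λN = 1.234e13 decays/year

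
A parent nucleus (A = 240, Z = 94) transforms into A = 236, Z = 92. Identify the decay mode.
ΔA = -4, ΔZ = -2 ⇒ alpha decay (α)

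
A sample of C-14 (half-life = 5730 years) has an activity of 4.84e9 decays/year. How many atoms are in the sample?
N = A/λ = 4.001e13 atoms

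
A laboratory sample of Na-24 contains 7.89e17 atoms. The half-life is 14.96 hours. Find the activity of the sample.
A = λN = 3.656e16 decays/hour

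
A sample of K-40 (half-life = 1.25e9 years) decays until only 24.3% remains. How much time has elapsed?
t = t½ × log₂(N₀/N) = 2.551e9 years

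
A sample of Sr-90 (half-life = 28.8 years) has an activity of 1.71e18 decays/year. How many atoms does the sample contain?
N = A/λ = 7.105e19 atoms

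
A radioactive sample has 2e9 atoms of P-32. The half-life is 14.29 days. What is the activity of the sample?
A = λN = 9.701e7 decays/day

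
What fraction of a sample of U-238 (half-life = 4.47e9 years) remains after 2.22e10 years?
N/N₀ = (1/2)^(t/t½) = 0.03199 = 3.2%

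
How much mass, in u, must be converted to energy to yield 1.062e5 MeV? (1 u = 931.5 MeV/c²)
m = E/c² = 114 u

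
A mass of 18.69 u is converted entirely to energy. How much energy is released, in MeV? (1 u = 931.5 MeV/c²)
E = mc² = 17410 MeV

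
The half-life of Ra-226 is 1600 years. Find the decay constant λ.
λ = ln(2)/t½ = 4.332e-4 year⁻¹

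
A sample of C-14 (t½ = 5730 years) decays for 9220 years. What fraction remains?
N/N₀ = (1/2)^(t/t½) = 0.3278 = 32.8%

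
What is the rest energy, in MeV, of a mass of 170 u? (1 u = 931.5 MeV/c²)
E = mc² = 1.584e5 MeV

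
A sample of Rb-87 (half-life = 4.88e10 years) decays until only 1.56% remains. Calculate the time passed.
t = t½ × log₂(N₀/N) = 2.929e11 years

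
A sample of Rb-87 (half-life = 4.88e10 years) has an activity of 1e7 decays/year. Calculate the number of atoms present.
N = A/λ = 7.04e17 atoms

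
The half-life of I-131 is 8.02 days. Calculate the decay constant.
λ = ln(2)/t½ = 0.08643 day⁻¹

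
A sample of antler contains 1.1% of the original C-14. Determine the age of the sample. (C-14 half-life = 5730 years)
Age = t½ × log₂(1/ratio) = 37280 years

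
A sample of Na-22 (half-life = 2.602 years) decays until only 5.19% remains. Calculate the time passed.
t = t½ × log₂(N₀/N) = 11.11 years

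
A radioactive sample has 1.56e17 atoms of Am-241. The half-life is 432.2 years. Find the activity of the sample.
A = λN = 2.502e14 decays/year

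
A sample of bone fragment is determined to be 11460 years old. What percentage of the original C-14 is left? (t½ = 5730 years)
N/N₀ = (1/2)^(t/t½) = 0.25 = 25%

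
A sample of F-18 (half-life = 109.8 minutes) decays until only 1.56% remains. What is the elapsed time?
t = t½ × log₂(N₀/N) = 659.1 minutes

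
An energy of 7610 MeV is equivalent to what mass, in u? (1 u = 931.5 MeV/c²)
m = E/c² = 8.17 u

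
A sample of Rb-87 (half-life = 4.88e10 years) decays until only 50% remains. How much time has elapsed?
t = t½ × log₂(N₀/N) = 4.88e10 years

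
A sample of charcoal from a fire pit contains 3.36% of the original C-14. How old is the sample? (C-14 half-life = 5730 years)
Age = t½ × log₂(1/ratio) = 28050 years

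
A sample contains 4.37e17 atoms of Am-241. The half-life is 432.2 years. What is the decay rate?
A = λN = 7.008e14 decays/year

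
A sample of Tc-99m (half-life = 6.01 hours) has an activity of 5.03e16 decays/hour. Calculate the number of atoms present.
N = A/λ = 4.361e17 atoms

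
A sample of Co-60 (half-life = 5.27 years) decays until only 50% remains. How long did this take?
t = t½ × log₂(N₀/N) = 5.27 years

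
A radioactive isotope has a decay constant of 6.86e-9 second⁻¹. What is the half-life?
t½ = ln(2)/λ = 1.01e8 seconds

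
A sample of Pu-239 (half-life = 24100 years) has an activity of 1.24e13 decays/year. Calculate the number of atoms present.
N = A/λ = 4.311e17 atoms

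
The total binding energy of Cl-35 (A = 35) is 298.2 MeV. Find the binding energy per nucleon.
B.E./A = 298.2/35 = 8.52 MeV/nucleon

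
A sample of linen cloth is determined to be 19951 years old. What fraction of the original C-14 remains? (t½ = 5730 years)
N/N₀ = (1/2)^(t/t½) = 0.08951 = 8.95%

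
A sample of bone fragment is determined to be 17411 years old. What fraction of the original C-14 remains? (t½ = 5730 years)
N/N₀ = (1/2)^(t/t½) = 0.1217 = 12.2%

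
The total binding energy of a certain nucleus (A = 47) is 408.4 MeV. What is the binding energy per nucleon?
B.E./A = 408.4/47 = 8.689 MeV/nucleon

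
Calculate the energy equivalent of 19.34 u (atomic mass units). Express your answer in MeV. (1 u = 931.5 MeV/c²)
E = mc² = 18020 MeV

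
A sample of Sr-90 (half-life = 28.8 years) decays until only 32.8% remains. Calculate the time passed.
t = t½ × log₂(N₀/N) = 46.32 years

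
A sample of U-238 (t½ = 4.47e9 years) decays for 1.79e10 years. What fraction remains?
N/N₀ = (1/2)^(t/t½) = 0.06231 = 6.23%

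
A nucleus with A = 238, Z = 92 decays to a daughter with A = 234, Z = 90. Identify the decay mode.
ΔA = -4, ΔZ = -2 ⇒ alpha decay (α)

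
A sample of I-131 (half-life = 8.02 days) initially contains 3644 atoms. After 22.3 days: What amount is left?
N = N₀(1/2)^(t/t½) = 530.3 atoms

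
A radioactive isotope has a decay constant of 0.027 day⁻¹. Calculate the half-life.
t½ = ln(2)/λ = 25.67 days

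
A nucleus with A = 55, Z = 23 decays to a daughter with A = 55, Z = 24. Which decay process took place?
ΔA = 0, ΔZ = +1 ⇒ beta-minus decay (β⁻)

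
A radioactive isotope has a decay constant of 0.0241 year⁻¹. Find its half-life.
t½ = ln(2)/λ = 28.76 years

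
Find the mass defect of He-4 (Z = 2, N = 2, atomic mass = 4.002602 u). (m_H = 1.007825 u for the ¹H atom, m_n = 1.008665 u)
Δm = Z·m_H + N·m_n − M = 0.03038 u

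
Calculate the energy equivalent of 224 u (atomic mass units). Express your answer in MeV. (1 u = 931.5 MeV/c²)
E = mc² = 2.087e5 MeV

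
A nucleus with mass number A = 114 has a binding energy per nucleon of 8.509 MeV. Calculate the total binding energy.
B.E. = 8.509 × 114 = 970 MeV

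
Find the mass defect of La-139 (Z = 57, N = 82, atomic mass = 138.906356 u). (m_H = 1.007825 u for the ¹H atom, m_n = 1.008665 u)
Δm = Z·m_H + N·m_n − M = 1.25 u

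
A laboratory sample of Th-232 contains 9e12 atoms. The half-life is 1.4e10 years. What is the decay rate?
A = λN = 445.6 decays/year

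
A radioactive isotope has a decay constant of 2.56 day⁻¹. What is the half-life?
t½ = ln(2)/λ = 0.2708 days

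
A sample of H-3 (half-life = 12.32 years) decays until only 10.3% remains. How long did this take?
t = t½ × log₂(N₀/N) = 40.4 years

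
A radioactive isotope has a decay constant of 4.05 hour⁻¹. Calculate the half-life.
t½ = ln(2)/λ = 0.1711 hours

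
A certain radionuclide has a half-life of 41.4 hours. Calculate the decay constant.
λ = ln(2)/t½ = 0.01674 hour⁻¹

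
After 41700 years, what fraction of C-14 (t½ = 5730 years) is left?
N/N₀ = (1/2)^(t/t½) = 0.006446 = 0.645%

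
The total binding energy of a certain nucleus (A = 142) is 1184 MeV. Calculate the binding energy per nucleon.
B.E./A = 1184/142 = 8.338 MeV/nucleon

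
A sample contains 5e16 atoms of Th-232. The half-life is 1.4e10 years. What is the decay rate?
A = λN = 2.476e6 decays/year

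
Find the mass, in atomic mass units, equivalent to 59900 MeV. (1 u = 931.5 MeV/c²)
m = E/c² = 64.3 u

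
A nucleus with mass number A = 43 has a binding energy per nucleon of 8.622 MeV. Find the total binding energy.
B.E. = 8.622 × 43 = 370.7 MeV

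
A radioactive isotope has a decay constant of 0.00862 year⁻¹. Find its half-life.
t½ = ln(2)/λ = 80.41 years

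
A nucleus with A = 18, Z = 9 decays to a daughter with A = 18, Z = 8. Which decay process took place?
ΔA = 0, ΔZ = -1 ⇒ beta-plus decay (β⁺) or electron capture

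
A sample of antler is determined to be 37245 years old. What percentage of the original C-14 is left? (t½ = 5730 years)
N/N₀ = (1/2)^(t/t½) = 0.01105 = 1.1%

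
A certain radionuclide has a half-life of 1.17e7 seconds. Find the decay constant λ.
λ = ln(2)/t½ = 5.924e-8 second⁻¹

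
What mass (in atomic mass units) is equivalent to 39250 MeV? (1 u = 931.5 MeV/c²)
m = E/c² = 42.14 u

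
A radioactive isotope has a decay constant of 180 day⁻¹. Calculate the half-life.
t½ = ln(2)/λ = 0.003851 days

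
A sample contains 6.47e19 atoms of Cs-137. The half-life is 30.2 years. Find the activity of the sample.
A = λN = 1.485e18 decays/year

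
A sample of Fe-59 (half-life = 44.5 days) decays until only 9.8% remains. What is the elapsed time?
t = t½ × log₂(N₀/N) = 149.1 days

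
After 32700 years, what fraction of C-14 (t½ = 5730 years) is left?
N/N₀ = (1/2)^(t/t½) = 0.01915 = 1.91%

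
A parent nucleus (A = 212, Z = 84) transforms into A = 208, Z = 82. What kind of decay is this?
ΔA = -4, ΔZ = -2 ⇒ alpha decay (α)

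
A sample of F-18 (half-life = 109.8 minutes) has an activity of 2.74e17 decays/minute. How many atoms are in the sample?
N = A/λ = 4.34e19 atoms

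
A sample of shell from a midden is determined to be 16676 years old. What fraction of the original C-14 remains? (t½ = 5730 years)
N/N₀ = (1/2)^(t/t½) = 0.133 = 13.3%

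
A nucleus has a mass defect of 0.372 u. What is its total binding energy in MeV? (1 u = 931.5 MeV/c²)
B.E. = Δm × 931.5 = 346.5 MeV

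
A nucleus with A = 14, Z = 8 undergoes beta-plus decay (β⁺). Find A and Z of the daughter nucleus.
Daughter: A = 14, Z = 7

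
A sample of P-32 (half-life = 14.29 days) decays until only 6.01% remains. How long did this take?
t = t½ × log₂(N₀/N) = 57.97 days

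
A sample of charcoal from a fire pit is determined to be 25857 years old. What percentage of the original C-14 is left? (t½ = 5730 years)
N/N₀ = (1/2)^(t/t½) = 0.04381 = 4.38%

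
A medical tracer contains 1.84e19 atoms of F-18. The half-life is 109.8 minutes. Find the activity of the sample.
A = λN = 1.162e17 decays/minute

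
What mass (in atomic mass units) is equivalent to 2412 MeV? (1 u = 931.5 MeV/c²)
m = E/c² = 2.589 u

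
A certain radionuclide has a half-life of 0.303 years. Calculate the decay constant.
λ = ln(2)/t½ = 2.288 year⁻¹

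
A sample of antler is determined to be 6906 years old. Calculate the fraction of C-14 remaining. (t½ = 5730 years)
N/N₀ = (1/2)^(t/t½) = 0.4337 = 43.4%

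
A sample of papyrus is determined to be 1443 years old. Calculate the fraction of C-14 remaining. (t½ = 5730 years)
N/N₀ = (1/2)^(t/t½) = 0.8398 = 84%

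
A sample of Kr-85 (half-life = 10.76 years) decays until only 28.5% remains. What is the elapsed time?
t = t½ × log₂(N₀/N) = 19.49 years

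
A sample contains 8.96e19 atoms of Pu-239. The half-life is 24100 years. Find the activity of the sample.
A = λN = 2.577e15 decays/year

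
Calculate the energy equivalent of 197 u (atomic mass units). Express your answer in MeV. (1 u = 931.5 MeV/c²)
E = mc² = 1.835e5 MeV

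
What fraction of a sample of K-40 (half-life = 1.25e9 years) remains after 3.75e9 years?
N/N₀ = (1/2)^(t/t½) = 0.125 = 12.5%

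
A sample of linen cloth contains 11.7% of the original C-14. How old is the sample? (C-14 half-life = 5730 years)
Age = t½ × log₂(1/ratio) = 17740 years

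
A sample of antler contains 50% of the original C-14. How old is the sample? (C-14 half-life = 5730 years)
Age = t½ × log₂(1/ratio) = 5730 years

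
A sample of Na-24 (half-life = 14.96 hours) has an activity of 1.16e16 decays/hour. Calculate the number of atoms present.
N = A/λ = 2.504e17 atoms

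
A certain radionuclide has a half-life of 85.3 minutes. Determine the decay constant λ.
λ = ln(2)/t½ = 0.008126 minute⁻¹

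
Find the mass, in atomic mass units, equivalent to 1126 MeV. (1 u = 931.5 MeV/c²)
m = E/c² = 1.209 u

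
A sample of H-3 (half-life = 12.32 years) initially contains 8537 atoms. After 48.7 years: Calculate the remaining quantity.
N = N₀(1/2)^(t/t½) = 551.3 atoms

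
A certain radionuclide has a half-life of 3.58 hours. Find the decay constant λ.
λ = ln(2)/t½ = 0.1936 hour⁻¹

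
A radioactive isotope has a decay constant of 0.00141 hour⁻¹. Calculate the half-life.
t½ = ln(2)/λ = 491.6 hours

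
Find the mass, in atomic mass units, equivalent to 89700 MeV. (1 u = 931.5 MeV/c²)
m = E/c² = 96.3 u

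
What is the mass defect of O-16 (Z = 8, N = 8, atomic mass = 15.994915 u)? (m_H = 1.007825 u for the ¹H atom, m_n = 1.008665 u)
Δm = Z·m_H + N·m_n − M = 0.137 u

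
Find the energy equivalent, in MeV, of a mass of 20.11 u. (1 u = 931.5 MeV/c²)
E = mc² = 18730 MeV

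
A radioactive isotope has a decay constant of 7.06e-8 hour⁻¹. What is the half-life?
t½ = ln(2)/λ = 9.818e6 hours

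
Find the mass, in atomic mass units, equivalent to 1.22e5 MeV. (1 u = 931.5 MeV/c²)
m = E/c² = 131 u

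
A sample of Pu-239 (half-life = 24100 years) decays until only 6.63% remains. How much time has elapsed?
t = t½ × log₂(N₀/N) = 94350 years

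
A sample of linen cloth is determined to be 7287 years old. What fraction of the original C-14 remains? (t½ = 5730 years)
N/N₀ = (1/2)^(t/t½) = 0.4142 = 41.4%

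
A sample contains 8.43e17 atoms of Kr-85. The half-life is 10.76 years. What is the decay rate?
A = λN = 5.431e16 decays/year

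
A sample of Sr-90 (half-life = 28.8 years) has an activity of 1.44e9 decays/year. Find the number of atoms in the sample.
N = A/λ = 5.983e10 atoms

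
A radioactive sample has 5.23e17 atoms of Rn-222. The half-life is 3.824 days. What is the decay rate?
A = λN = 9.48e16 decays/day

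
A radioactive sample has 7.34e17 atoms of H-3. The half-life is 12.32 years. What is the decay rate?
A = λN = 4.13e16 decays/year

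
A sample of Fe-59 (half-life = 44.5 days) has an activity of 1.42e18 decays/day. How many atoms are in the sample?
N = A/λ = 9.116e19 atoms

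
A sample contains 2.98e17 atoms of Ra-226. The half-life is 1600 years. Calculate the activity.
A = λN = 1.291e14 decays/year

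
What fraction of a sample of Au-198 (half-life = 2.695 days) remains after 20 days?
N/N₀ = (1/2)^(t/t½) = 0.005835 = 0.583%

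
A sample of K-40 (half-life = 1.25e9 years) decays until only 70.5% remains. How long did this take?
t = t½ × log₂(N₀/N) = 6.304e8 years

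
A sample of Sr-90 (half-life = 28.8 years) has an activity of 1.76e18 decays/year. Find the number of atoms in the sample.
N = A/λ = 7.313e19 atoms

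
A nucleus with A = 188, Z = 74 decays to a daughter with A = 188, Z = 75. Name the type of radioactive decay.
ΔA = 0, ΔZ = +1 ⇒ beta-minus decay (β⁻)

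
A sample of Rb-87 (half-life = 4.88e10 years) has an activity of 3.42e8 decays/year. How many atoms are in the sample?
N = A/λ = 2.408e19 atoms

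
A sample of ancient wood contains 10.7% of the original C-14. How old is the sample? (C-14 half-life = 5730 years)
Age = t½ × log₂(1/ratio) = 18480 years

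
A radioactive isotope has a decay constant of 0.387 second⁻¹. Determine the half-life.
t½ = ln(2)/λ = 1.791 seconds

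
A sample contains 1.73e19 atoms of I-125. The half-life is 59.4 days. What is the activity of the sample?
A = λN = 2.019e17 decays/day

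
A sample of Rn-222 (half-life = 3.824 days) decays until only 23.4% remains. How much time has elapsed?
t = t½ × log₂(N₀/N) = 8.013 days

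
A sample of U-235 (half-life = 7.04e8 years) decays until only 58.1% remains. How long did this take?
t = t½ × log₂(N₀/N) = 5.515e8 years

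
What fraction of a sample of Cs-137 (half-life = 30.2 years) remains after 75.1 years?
N/N₀ = (1/2)^(t/t½) = 0.1784 = 17.8%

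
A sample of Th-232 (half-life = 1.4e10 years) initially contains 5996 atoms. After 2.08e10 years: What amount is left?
N = N₀(1/2)^(t/t½) = 2141 atoms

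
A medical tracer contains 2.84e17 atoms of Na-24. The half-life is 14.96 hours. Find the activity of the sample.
A = λN = 1.316e16 decays/hour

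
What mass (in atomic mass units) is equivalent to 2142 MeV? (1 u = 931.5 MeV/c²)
m = E/c² = 2.3 u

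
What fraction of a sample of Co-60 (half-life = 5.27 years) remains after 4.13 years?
N/N₀ = (1/2)^(t/t½) = 0.5809 = 58.1%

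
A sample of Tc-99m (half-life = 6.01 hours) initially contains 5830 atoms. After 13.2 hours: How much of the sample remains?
N = N₀(1/2)^(t/t½) = 1272 atoms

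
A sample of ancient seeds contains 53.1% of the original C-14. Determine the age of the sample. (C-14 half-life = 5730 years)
Age = t½ × log₂(1/ratio) = 5233 years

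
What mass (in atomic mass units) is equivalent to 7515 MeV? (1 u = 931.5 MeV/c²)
m = E/c² = 8.068 u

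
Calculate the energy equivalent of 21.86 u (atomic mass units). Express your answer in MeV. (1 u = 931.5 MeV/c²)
E = mc² = 20360 MeV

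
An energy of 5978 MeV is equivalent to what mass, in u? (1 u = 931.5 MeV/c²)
m = E/c² = 6.418 u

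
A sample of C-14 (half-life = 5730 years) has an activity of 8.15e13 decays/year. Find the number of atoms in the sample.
N = A/λ = 6.737e17 atoms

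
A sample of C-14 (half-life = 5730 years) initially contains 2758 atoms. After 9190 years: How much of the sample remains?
N = N₀(1/2)^(t/t½) = 907.4 atoms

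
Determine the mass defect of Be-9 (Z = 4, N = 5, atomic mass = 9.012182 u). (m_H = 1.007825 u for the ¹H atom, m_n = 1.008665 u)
Δm = Z·m_H + N·m_n − M = 0.06244 u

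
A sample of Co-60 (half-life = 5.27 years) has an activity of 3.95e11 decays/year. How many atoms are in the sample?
N = A/λ = 3.003e12 atoms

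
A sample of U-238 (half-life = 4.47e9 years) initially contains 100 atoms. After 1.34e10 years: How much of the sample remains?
N = N₀(1/2)^(t/t½) = 12.52 atoms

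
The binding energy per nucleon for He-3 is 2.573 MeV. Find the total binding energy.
B.E. = 2.573 × 3 = 7.719 MeV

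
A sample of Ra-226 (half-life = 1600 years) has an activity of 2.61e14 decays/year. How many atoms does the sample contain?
N = A/λ = 6.025e17 atoms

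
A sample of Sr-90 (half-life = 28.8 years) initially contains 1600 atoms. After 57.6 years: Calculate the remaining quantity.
N = N₀(1/2)^(t/t½) = 400 atoms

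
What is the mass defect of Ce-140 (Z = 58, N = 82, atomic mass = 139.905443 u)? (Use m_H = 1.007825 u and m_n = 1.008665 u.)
Δm = Z·m_H + N·m_n − M = 1.259 u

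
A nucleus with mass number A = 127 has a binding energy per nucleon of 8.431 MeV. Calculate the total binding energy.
B.E. = 8.431 × 127 = 1071 MeV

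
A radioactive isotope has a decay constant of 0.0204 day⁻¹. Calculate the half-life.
t½ = ln(2)/λ = 33.98 days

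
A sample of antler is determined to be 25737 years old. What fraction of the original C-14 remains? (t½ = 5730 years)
N/N₀ = (1/2)^(t/t½) = 0.04445 = 4.45%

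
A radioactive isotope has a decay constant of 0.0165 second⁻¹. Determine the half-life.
t½ = ln(2)/λ = 42.01 seconds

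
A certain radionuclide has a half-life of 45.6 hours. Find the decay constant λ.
λ = ln(2)/t½ = 0.0152 hour⁻¹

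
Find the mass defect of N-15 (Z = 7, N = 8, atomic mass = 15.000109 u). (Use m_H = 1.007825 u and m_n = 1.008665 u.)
Δm = Z·m_H + N·m_n − M = 0.124 u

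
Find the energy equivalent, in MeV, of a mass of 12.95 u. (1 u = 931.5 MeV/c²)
E = mc² = 12060 MeV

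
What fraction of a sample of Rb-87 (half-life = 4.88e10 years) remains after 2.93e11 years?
N/N₀ = (1/2)^(t/t½) = 0.01558 = 1.56%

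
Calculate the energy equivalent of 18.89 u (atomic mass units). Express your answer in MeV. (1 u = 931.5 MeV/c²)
E = mc² = 17600 MeV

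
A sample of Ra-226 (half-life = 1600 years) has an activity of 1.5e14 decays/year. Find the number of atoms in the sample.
N = A/λ = 3.462e17 atoms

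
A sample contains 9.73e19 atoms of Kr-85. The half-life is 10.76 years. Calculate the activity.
A = λN = 6.268e18 decays/year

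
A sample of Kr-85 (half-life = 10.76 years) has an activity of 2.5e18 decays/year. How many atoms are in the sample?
N = A/λ = 3.881e19 atoms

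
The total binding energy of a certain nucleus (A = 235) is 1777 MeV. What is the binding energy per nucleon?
B.E./A = 1777/235 = 7.562 MeV/nucleon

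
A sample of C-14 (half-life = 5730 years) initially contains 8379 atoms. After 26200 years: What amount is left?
N = N₀(1/2)^(t/t½) = 352.2 atoms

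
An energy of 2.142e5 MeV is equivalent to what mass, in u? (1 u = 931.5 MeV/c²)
m = E/c² = 230 u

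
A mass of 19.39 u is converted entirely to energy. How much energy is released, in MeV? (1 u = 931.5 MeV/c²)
E = mc² = 18060 MeV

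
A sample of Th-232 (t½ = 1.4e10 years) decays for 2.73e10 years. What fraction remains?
N/N₀ = (1/2)^(t/t½) = 0.2588 = 25.9%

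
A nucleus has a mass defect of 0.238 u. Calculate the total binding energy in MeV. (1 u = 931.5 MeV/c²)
B.E. = Δm × 931.5 = 221.7 MeV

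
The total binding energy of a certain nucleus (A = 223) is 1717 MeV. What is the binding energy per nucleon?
B.E./A = 1717/223 = 7.7 MeV/nucleon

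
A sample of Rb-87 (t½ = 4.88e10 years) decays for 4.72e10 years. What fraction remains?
N/N₀ = (1/2)^(t/t½) = 0.5115 = 51.1%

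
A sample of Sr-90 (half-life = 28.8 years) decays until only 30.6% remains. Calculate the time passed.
t = t½ × log₂(N₀/N) = 49.2 years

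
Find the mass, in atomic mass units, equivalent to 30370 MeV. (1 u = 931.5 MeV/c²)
m = E/c² = 32.6 u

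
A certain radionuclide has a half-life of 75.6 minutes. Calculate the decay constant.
λ = ln(2)/t½ = 0.009169 minute⁻¹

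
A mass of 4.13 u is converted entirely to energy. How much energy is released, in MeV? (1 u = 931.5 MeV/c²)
E = mc² = 3847 MeV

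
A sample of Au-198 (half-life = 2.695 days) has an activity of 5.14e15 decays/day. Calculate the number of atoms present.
N = A/λ = 1.998e16 atoms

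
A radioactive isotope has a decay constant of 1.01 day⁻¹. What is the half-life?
t½ = ln(2)/λ = 0.6863 days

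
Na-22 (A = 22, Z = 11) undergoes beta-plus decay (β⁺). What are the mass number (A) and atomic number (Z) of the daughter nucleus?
Daughter: A = 22, Z = 10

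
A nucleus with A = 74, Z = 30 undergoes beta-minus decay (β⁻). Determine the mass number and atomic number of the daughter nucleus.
Daughter: A = 74, Z = 31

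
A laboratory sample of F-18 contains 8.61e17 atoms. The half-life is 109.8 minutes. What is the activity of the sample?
A = λN = 5.435e15 decays/minute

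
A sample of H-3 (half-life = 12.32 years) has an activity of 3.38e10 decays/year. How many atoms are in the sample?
N = A/λ = 6.008e11 atoms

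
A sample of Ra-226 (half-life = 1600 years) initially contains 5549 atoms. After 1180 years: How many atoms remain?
N = N₀(1/2)^(t/t½) = 3328 atoms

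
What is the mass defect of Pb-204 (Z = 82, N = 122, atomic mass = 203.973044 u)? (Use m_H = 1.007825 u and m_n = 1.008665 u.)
Δm = Z·m_H + N·m_n − M = 1.726 u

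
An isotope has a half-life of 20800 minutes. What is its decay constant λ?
λ = ln(2)/t½ = 3.332e-5 minute⁻¹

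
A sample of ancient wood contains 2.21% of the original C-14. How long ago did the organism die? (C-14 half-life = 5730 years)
Age = t½ × log₂(1/ratio) = 31510 years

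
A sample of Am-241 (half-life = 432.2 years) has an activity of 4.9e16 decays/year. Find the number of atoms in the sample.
N = A/λ = 3.055e19 atoms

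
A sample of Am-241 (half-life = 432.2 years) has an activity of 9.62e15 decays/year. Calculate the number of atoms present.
N = A/λ = 5.998e18 atoms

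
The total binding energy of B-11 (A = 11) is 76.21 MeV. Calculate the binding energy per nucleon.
B.E./A = 76.21/11 = 6.928 MeV/nucleon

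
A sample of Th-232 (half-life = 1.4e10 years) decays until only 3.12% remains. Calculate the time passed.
t = t½ × log₂(N₀/N) = 7.003e10 years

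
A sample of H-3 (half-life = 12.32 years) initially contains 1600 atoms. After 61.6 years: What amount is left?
N = N₀(1/2)^(t/t½) = 50 atoms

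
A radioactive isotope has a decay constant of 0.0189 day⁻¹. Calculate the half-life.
t½ = ln(2)/λ = 36.67 days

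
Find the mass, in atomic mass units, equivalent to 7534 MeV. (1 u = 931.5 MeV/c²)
m = E/c² = 8.088 u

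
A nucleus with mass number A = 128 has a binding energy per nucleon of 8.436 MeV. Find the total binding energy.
B.E. = 8.436 × 128 = 1080 MeV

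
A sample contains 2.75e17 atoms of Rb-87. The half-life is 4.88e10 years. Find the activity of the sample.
A = λN = 3.906e6 decays/year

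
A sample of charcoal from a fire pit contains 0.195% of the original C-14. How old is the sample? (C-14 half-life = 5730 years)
Age = t½ × log₂(1/ratio) = 51580 years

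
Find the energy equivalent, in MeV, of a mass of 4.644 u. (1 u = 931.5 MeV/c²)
E = mc² = 4326 MeV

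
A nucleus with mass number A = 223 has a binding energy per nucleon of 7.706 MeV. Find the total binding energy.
B.E. = 7.706 × 223 = 1718 MeV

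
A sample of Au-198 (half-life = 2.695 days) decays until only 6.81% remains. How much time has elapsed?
t = t½ × log₂(N₀/N) = 10.45 days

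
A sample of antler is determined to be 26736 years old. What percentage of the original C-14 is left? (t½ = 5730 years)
N/N₀ = (1/2)^(t/t½) = 0.03939 = 3.94%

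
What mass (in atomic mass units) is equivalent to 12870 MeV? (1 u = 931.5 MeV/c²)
m = E/c² = 13.82 u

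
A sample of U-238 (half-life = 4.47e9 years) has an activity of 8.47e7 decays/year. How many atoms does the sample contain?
N = A/λ = 5.462e17 atoms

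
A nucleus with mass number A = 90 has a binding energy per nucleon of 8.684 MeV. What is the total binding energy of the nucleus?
B.E. = 8.684 × 90 = 781.6 MeV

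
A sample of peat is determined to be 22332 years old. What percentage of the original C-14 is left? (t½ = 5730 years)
N/N₀ = (1/2)^(t/t½) = 0.06711 = 6.71%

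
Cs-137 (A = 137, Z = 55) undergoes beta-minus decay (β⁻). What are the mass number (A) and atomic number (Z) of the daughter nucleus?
Daughter: A = 137, Z = 56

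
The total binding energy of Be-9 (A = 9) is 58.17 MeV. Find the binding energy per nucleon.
B.E./A = 58.17/9 = 6.463 MeV/nucleon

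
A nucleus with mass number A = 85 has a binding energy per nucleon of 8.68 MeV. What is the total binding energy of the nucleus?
B.E. = 8.68 × 85 = 737.8 MeV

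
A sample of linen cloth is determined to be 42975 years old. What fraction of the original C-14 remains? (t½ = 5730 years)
N/N₀ = (1/2)^(t/t½) = 0.005524 = 0.552%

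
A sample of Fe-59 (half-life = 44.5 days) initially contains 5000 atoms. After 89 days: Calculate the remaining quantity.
N = N₀(1/2)^(t/t½) = 1250 atoms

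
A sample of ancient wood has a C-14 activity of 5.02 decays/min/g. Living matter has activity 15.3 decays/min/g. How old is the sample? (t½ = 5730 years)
Age = t½ × log₂(A₀/A) = 9213 years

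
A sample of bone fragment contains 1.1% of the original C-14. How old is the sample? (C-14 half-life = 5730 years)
Age = t½ × log₂(1/ratio) = 37280 years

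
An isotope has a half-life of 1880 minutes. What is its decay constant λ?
λ = ln(2)/t½ = 3.687e-4 minute⁻¹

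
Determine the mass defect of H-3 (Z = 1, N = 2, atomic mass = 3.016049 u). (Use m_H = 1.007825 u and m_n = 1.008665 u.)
Δm = Z·m_H + N·m_n − M = 0.009106 u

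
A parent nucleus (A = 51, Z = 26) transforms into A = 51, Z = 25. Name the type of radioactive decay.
ΔA = 0, ΔZ = -1 ⇒ beta-plus decay (β⁺) or electron capture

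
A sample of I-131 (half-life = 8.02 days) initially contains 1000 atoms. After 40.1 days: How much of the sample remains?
N = N₀(1/2)^(t/t½) = 31.25 atoms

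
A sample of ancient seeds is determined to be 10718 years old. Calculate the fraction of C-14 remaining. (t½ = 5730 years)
N/N₀ = (1/2)^(t/t½) = 0.2735 = 27.3%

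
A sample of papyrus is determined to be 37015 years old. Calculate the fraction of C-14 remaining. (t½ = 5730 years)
N/N₀ = (1/2)^(t/t½) = 0.01136 = 1.14%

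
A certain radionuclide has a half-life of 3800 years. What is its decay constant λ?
λ = ln(2)/t½ = 1.824e-4 year⁻¹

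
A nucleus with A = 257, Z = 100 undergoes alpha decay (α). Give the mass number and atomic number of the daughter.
Daughter: A = 253, Z = 98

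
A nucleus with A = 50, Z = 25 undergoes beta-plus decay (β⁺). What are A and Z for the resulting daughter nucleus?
Daughter: A = 50, Z = 24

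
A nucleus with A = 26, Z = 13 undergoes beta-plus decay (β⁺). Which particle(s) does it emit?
β⁺: positron (e⁺) + neutrino (νₑ)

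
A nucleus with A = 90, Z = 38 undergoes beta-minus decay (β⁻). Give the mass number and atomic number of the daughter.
Daughter: A = 90, Z = 39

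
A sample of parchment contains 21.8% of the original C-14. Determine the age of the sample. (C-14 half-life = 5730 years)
Age = t½ × log₂(1/ratio) = 12590 years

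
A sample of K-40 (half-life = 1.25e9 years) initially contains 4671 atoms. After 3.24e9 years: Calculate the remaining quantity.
N = N₀(1/2)^(t/t½) = 774.7 atoms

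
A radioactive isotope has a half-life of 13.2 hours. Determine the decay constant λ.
λ = ln(2)/t½ = 0.05251 hour⁻¹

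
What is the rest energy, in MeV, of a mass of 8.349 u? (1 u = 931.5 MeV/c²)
E = mc² = 7777 MeV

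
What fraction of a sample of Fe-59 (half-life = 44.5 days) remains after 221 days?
N/N₀ = (1/2)^(t/t½) = 0.03199 = 3.2%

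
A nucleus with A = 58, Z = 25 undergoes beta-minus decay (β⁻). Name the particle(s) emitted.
β⁻: electron (e⁻) + antineutrino (ν̄ₑ)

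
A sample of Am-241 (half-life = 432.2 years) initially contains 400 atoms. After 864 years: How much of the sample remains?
N = N₀(1/2)^(t/t½) = 100.1 atoms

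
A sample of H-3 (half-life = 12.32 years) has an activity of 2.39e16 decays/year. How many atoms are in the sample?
N = A/λ = 4.248e17 atoms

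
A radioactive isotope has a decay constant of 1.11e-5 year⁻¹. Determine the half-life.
t½ = ln(2)/λ = 62450 years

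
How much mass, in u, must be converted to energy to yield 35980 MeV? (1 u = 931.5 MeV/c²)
m = E/c² = 38.63 u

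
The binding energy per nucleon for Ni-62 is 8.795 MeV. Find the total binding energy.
B.E. = 8.795 × 62 = 545.3 MeV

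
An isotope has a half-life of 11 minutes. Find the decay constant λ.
λ = ln(2)/t½ = 0.06301 minute⁻¹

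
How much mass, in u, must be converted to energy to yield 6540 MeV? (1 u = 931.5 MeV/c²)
m = E/c² = 7.021 u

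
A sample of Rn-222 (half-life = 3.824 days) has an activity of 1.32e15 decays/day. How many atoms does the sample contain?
N = A/λ = 7.282e15 atoms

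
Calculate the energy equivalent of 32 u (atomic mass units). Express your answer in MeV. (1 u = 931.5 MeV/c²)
E = mc² = 29810 MeV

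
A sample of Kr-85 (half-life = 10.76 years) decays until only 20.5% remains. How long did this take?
t = t½ × log₂(N₀/N) = 24.6 years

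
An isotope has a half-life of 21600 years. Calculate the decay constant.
λ = ln(2)/t½ = 3.209e-5 year⁻¹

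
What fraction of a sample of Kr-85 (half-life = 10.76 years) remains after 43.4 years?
N/N₀ = (1/2)^(t/t½) = 0.06107 = 6.11%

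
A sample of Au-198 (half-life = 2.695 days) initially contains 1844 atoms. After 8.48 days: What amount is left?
N = N₀(1/2)^(t/t½) = 208.2 atoms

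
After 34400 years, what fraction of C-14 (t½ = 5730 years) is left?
N/N₀ = (1/2)^(t/t½) = 0.01559 = 1.56%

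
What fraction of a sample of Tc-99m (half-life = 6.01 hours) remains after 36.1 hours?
N/N₀ = (1/2)^(t/t½) = 0.01555 = 1.56%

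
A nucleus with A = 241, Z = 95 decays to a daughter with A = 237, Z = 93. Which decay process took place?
ΔA = -4, ΔZ = -2 ⇒ alpha decay (α)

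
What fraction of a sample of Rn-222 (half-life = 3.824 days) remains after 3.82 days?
N/N₀ = (1/2)^(t/t½) = 0.5004 = 50%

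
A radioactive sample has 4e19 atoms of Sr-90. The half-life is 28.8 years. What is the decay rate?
A = λN = 9.627e17 decays/year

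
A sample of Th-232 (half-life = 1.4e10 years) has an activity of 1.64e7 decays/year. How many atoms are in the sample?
N = A/λ = 3.312e17 atoms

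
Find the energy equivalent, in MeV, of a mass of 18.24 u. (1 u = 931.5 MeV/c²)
E = mc² = 16990 MeV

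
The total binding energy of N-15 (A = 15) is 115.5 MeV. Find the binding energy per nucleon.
B.E./A = 115.5/15 = 7.7 MeV/nucleon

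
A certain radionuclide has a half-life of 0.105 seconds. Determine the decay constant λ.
λ = ln(2)/t½ = 6.601 second⁻¹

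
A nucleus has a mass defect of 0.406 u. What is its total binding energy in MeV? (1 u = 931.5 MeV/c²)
B.E. = Δm × 931.5 = 378.2 MeV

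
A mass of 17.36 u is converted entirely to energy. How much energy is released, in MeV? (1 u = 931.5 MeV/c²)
E = mc² = 16170 MeV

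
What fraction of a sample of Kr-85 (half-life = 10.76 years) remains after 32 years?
N/N₀ = (1/2)^(t/t½) = 0.1273 = 12.7%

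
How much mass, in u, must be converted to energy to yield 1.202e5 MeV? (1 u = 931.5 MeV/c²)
m = E/c² = 129 u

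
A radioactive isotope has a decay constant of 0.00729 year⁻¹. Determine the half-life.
t½ = ln(2)/λ = 95.08 years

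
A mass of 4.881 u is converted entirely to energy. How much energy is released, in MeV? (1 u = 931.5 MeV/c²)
E = mc² = 4547 MeV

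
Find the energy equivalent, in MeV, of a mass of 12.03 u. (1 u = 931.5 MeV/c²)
E = mc² = 11210 MeV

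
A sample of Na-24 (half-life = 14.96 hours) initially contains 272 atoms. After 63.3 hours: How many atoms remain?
N = N₀(1/2)^(t/t½) = 14.48 atoms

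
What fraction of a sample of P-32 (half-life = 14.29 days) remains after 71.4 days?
N/N₀ = (1/2)^(t/t½) = 0.03133 = 3.13%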